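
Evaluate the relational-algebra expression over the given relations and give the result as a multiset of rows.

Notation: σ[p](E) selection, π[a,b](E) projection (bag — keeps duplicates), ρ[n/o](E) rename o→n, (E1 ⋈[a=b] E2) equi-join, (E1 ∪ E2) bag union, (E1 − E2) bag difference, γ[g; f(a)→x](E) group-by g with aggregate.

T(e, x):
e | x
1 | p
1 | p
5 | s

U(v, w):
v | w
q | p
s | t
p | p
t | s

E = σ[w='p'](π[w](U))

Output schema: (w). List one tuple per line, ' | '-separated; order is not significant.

Stepwise |·|:
  U → 4
  π[w](U) → 4
  σ[w='p'](π[w](U)) → 2

== RESULT ==
w
p
p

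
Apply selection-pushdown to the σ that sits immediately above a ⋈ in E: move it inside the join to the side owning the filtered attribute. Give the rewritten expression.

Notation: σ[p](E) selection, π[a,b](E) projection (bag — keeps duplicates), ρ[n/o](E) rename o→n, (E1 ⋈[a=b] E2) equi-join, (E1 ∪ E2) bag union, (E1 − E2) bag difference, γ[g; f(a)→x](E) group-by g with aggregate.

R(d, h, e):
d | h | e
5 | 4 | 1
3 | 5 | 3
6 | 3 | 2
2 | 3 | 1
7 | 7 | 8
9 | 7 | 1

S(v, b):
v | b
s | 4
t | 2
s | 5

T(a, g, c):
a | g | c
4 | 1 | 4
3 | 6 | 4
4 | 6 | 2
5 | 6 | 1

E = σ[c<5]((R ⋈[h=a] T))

σ filters on c, owned by the right side.
E' = (R ⋈[h=a] σ[c<5](T))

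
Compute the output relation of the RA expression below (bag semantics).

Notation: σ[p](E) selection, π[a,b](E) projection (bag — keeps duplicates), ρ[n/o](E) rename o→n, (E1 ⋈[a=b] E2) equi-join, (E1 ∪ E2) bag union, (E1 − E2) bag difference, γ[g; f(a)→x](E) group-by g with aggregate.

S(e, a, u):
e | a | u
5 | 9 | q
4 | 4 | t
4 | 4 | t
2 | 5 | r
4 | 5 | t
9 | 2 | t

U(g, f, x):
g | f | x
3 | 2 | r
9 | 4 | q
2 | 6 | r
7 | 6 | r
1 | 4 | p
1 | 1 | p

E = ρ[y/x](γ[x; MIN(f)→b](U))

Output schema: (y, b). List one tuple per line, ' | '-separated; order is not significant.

Per-node cardinality:
  U → 6
  γ[x; MIN(f)→b](U) → 3
  ρ[y/x](γ[x; MIN(f)→b](U)) → 3

== RESULT ==
y | b
p | 1
q | 4
r | 2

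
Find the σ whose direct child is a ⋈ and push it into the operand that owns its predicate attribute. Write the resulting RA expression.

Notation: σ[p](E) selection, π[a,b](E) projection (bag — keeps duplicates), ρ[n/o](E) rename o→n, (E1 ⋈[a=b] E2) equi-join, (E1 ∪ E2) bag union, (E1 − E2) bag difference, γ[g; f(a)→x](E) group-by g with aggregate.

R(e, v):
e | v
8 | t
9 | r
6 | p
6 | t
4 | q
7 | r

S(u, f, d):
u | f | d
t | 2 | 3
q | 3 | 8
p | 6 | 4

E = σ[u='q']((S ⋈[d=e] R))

σ filters on u, owned by the left side.
E' = (σ[u='q'](S) ⋈[d=e] R)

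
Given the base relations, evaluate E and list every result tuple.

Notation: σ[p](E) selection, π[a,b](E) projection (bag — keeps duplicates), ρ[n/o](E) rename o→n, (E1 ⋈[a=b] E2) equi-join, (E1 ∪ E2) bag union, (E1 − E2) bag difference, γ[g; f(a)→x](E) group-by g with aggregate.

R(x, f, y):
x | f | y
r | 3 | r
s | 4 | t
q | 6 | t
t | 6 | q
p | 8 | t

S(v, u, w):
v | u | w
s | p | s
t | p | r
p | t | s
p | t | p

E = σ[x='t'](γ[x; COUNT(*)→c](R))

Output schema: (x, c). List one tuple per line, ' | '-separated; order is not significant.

Subexpression sizes:
  R → 5
  γ[x; COUNT(*)→c](R) → 5
  σ[x='t'](γ[x; COUNT(*)→c](R)) → 1

== RESULT ==
x | c
t | 1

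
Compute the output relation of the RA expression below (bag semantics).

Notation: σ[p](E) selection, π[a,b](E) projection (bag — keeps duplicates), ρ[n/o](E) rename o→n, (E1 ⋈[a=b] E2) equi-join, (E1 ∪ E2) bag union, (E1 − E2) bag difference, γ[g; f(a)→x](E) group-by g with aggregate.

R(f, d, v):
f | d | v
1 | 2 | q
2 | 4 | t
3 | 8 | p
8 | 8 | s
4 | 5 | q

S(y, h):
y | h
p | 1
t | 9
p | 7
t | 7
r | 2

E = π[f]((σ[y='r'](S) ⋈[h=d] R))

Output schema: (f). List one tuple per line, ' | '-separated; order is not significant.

Stepwise |·|:
  S → 5
  σ[y='r'](S) → 1
  R → 5
  (σ[y='r'](S) ⋈[h=d] R) → 1
  π[f]((σ[y='r'](S) ⋈[h=d] R)) → 1

== RESULT ==
f
1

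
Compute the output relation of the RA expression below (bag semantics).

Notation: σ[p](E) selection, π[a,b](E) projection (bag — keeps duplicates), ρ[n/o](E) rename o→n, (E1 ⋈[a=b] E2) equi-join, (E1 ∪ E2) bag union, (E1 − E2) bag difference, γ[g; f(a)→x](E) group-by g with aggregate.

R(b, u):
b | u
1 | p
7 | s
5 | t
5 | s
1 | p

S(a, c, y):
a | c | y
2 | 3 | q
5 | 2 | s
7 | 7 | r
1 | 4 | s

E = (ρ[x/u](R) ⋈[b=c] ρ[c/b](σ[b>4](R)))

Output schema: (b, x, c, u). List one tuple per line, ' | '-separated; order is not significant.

Subexpression sizes:
  R → 5
  ρ[x/u](R) → 5
  R → 5
  σ[b>4](R) → 3
  ρ[c/b](σ[b>4](R)) → 3
  (ρ[x/u](R) ⋈[b=c] ρ[c/b](σ[b>4](R))) → 5

== RESULT ==
b | x | c | u
5 | s | 5 | s
5 | s | 5 | t
5 | t | 5 | s
5 | t | 5 | t
7 | s | 7 | s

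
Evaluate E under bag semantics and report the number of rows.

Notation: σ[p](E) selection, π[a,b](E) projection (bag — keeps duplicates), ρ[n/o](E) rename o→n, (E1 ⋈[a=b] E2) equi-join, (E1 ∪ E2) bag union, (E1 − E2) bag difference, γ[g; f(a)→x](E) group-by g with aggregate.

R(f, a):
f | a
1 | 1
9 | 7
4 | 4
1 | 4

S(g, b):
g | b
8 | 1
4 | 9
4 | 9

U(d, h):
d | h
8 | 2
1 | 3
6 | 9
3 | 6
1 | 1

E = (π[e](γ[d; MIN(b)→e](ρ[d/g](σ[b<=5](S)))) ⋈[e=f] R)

Per-node cardinality:
  S → 3
  σ[b<=5](S) → 1
  ρ[d/g](σ[b<=5](S)) → 1
  γ[d; MIN(b)→e](ρ[d/g](σ[b<=5](S))) → 1
  π[e](γ[d; MIN(b)→e](ρ[d/g](σ[b<=5](S)))) → 1
  R → 4
  (π[e](γ[d; MIN(b)→e](ρ[d/g](σ[b<=5](S)))) ⋈[e=f] R) → 2

|E| = 2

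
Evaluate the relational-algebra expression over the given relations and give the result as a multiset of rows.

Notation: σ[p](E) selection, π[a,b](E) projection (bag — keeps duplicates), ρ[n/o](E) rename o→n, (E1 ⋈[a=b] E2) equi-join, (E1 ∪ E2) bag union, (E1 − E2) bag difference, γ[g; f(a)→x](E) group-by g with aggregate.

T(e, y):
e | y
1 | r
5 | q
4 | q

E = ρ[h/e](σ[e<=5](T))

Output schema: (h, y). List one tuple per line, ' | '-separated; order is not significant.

Subexpression sizes:
  T → 3
  σ[e<=5](T) → 3
  ρ[h/e](σ[e<=5](T)) → 3

== RESULT ==
h | y
1 | r
4 | q
5 | q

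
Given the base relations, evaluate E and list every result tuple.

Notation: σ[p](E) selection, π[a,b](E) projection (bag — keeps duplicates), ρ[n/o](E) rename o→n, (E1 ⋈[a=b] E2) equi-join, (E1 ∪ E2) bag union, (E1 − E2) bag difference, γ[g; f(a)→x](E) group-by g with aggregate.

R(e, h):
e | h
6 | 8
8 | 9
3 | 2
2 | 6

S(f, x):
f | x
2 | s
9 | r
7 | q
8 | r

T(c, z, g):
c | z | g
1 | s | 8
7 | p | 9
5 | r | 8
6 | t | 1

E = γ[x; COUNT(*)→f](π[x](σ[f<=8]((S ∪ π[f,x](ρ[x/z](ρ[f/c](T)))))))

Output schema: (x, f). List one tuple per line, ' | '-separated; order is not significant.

Stepwise |·|:
  S → 4
  T → 4
  ρ[f/c](T) → 4
  ρ[x/z](ρ[f/c](T)) → 4
  π[f,x](ρ[x/z](ρ[f/c](T))) → 4
  (S ∪ π[f,x](ρ[x/z](ρ[f/c](T)))) → 8
  σ[f<=8]((S ∪ π[f,x](ρ[x/z](ρ[f/c](T))))) → 7
  π[x](σ[f<=8]((S ∪ π[f,x](ρ[x/z](ρ[f/c](T)))))) → 7
  γ[x; COUNT(*)→f](π[x](σ[f<=8]((S ∪ π[f,x](ρ[x/z](ρ[f/c](T))))))) → 5

== RESULT ==
x | f
p | 1
q | 1
r | 2
s | 2
t | 1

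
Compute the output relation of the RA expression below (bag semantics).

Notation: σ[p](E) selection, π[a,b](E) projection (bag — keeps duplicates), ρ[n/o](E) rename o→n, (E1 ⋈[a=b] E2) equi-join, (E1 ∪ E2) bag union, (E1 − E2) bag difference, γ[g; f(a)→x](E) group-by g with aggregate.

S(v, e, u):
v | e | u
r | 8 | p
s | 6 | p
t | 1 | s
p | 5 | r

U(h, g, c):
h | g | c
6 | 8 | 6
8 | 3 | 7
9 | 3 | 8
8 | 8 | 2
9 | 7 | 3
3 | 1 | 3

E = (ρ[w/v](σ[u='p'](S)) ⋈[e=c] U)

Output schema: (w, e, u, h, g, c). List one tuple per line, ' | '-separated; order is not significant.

Stepwise |·|:
  S → 4
  σ[u='p'](S) → 2
  ρ[w/v](σ[u='p'](S)) → 2
  U → 6
  (ρ[w/v](σ[u='p'](S)) ⋈[e=c] U) → 2

== RESULT ==
w | e | u | h | g | c
r | 8 | p | 9 | 3 | 8
s | 6 | p | 6 | 8 | 6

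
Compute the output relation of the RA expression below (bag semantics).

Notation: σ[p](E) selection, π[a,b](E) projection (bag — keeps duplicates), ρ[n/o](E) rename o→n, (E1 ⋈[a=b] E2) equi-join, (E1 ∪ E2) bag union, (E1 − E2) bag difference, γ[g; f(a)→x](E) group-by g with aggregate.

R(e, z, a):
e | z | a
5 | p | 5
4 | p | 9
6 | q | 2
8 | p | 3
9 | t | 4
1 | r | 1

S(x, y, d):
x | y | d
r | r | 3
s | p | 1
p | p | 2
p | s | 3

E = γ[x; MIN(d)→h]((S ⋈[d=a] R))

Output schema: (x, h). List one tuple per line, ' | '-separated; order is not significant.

Row counts bottom-up:
  S → 4
  R → 6
  (S ⋈[d=a] R) → 4
  γ[x; MIN(d)→h]((S ⋈[d=a] R)) → 3

== RESULT ==
x | h
p | 2
r | 3
s | 1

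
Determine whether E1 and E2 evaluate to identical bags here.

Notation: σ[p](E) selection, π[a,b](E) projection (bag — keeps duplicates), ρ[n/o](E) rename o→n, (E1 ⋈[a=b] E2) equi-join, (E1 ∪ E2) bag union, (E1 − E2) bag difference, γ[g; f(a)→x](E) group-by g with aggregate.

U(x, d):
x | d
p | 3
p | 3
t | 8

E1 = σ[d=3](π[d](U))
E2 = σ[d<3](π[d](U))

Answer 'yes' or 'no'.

E1 subexpression sizes:
  U → 3
  π[d](U) → 3
  σ[d=3](π[d](U)) → 2
E2 subexpression sizes:
  U → 3
  π[d](U) → 3
  σ[d<3](π[d](U)) → 0

E1 result:
d
3
3
E2 result:
d
(0 rows)
Witness: (3,) appears 2× in E1 but 0× in E2.

no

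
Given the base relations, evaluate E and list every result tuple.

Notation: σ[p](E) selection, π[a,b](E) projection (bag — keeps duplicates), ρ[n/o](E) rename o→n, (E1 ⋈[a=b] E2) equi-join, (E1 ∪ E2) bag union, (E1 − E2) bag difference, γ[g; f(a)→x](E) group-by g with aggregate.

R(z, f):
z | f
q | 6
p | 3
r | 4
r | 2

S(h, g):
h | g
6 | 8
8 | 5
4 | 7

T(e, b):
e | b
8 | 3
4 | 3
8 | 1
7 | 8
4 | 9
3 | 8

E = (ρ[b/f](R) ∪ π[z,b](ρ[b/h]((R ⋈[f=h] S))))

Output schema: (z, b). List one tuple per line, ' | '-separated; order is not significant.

Subexpression sizes:
  R → 4
  ρ[b/f](R) → 4
  R → 4
  S → 3
  (R ⋈[f=h] S) → 2
  ρ[b/h]((R ⋈[f=h] S)) → 2
  π[z,b](ρ[b/h]((R ⋈[f=h] S))) → 2
  (ρ[b/f](R) ∪ π[z,b](ρ[b/h]((R ⋈[f=h] S)))) → 6

== RESULT ==
z | b
p | 3
q | 6
q | 6
r | 2
r | 4
r | 4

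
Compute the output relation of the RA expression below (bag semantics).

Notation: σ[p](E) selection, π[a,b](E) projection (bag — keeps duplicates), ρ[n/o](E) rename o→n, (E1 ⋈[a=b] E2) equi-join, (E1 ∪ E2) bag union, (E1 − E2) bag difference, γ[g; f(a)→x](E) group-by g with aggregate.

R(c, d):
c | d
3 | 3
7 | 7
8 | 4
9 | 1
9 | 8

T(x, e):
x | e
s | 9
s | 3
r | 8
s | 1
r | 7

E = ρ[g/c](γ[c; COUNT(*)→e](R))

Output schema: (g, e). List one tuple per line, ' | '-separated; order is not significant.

Stepwise |·|:
  R → 5
  γ[c; COUNT(*)→e](R) → 4
  ρ[g/c](γ[c; COUNT(*)→e](R)) → 4

== RESULT ==
g | e
3 | 1
7 | 1
8 | 1
9 | 2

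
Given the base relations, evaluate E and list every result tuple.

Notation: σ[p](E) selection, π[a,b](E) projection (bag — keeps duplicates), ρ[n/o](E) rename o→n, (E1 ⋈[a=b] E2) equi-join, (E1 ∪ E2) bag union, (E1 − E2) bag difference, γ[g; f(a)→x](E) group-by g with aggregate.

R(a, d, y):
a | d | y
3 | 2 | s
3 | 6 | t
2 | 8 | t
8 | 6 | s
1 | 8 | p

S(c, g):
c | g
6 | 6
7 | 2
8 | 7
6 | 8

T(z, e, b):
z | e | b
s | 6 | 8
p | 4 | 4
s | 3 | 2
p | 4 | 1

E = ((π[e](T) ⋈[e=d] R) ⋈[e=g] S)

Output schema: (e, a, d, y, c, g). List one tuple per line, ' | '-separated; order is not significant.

Subexpression sizes:
  T → 4
  π[e](T) → 4
  R → 5
  (π[e](T) ⋈[e=d] R) → 2
  S → 4
  ((π[e](T) ⋈[e=d] R) ⋈[e=g] S) → 2

== RESULT ==
e | a | d | y | c | g
6 | 3 | 6 | t | 6 | 6
6 | 8 | 6 | s | 6 | 6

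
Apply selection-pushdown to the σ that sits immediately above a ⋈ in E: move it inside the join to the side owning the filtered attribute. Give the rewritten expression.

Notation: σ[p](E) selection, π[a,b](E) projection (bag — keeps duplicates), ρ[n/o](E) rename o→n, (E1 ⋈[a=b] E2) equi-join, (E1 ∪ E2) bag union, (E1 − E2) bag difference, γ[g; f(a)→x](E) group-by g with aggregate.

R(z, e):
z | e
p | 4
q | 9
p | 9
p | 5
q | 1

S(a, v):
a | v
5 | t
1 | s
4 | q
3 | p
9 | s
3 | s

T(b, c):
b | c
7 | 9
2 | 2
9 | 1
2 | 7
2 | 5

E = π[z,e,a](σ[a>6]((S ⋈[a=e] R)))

σ filters on a, owned by the left side.
E' = π[z,e,a]((σ[a>6](S) ⋈[a=e] R))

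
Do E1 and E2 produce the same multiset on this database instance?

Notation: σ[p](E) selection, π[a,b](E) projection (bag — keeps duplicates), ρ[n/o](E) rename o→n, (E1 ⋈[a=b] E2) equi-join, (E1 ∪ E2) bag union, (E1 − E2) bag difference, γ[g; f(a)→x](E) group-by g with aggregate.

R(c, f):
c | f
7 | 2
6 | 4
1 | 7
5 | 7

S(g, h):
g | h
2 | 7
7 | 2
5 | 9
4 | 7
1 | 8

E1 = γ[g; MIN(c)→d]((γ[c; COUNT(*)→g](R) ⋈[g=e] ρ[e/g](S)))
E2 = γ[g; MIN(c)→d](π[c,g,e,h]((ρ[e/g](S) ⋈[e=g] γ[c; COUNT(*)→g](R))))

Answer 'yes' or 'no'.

E1 stepwise |·|:
  R → 4
  γ[c; COUNT(*)→g](R) → 4
  S → 5
  ρ[e/g](S) → 5
  (γ[c; COUNT(*)→g](R) ⋈[g=e] ρ[e/g](S)) → 4
  γ[g; MIN(c)→d]((γ[c; COUNT(*)→g](R) ⋈[g=e] ρ[e/g](S))) → 1
E2 stepwise |·|:
  S → 5
  ρ[e/g](S) → 5
  R → 4
  γ[c; COUNT(*)→g](R) → 4
  (ρ[e/g](S) ⋈[e=g] γ[c; COUNT(*)→g](R)) → 4
  π[c,g,e,h]((ρ[e/g](S) ⋈[e=g] γ[c; COUNT(*)→g](R))) → 4
  γ[g; MIN(c)→d](π[c,g,e,h]((ρ[e/g](S) ⋈[e=g] γ[c; COUNT(*)→g](R)))) → 1

E1 and E2 produce the same multiset:
g | d
1 | 1

yes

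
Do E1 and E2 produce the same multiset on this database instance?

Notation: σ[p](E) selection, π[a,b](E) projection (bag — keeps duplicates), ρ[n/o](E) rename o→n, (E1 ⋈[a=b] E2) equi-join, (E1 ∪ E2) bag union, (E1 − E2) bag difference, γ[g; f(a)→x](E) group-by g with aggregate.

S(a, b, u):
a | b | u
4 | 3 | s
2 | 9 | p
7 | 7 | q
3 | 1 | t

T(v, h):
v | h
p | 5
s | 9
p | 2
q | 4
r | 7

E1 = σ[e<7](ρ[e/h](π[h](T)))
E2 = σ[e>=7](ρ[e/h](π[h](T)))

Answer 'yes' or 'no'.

E1 per-node cardinality:
  T → 5
  π[h](T) → 5
  ρ[e/h](π[h](T)) → 5
  σ[e<7](ρ[e/h](π[h](T))) → 3
E2 per-node cardinality:
  T → 5
  π[h](T) → 5
  ρ[e/h](π[h](T)) → 5
  σ[e>=7](ρ[e/h](π[h](T))) → 2

E1 result:
e
2
4
5
E2 result:
e
7
9
Witness: (7,) appears 0× in E1 but 1× in E2.

no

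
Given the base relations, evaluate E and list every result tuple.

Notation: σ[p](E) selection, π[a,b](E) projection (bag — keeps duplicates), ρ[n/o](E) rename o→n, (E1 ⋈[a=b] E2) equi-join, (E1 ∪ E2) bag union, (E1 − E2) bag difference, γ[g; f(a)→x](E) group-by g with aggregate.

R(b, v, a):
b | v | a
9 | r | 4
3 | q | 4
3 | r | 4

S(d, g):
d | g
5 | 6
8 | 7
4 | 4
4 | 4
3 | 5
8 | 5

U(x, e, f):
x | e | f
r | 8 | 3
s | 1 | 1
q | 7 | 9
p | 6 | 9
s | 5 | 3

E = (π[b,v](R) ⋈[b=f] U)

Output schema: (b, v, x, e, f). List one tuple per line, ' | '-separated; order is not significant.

Subexpression sizes:
  R → 3
  π[b,v](R) → 3
  U → 5
  (π[b,v](R) ⋈[b=f] U) → 6

== RESULT ==
b | v | x | e | f
3 | q | r | 8 | 3
3 | q | s | 5 | 3
3 | r | r | 8 | 3
3 | r | s | 5 | 3
9 | r | p | 6 | 9
9 | r | q | 7 | 9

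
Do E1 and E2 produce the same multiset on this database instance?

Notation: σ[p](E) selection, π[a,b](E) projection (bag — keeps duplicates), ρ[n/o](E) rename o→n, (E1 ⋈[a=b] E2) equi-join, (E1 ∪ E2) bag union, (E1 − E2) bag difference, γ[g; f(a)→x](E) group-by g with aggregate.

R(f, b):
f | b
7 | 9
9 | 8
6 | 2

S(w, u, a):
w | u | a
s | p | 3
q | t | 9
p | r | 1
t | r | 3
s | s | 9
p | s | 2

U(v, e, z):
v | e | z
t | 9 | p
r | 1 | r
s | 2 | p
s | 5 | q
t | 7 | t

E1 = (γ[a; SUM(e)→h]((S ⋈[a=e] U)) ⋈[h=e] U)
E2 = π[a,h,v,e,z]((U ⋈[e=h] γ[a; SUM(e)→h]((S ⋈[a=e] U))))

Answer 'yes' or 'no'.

E1 stepwise |·|:
  S → 6
  U → 5
  (S ⋈[a=e] U) → 4
  γ[a; SUM(e)→h]((S ⋈[a=e] U)) → 3
  U → 5
  (γ[a; SUM(e)→h]((S ⋈[a=e] U)) ⋈[h=e] U) → 2
E2 stepwise |·|:
  U → 5
  S → 6
  U → 5
  (S ⋈[a=e] U) → 4
  γ[a; SUM(e)→h]((S ⋈[a=e] U)) → 3
  (U ⋈[e=h] γ[a; SUM(e)→h]((S ⋈[a=e] U))) → 2
  π[a,h,v,e,z]((U ⋈[e=h] γ[a; SUM(e)→h]((S ⋈[a=e] U)))) → 2

E1 and E2 produce the same multiset:
a | h | v | e | z
1 | 1 | r | 1 | r
2 | 2 | s | 2 | p

yes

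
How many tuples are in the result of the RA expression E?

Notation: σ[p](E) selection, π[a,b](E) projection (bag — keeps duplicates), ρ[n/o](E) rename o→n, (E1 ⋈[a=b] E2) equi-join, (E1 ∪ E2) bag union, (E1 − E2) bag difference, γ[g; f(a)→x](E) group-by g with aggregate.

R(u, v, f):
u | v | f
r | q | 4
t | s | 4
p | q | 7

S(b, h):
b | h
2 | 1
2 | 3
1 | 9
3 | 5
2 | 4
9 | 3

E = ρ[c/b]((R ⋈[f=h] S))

Stepwise |·|:
  R → 3
  S → 6
  (R ⋈[f=h] S) → 2
  ρ[c/b]((R ⋈[f=h] S)) → 2

|E| = 2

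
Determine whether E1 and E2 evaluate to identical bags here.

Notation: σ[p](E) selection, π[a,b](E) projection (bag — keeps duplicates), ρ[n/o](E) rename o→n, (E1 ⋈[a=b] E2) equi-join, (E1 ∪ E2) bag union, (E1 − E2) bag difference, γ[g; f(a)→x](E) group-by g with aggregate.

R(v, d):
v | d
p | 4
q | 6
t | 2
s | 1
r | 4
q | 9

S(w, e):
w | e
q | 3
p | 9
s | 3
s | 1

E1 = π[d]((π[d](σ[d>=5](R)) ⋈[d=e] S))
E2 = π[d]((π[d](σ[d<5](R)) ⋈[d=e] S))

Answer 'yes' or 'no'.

E1 row counts bottom-up:
  R → 6
  σ[d>=5](R) → 2
  π[d](σ[d>=5](R)) → 2
  S → 4
  (π[d](σ[d>=5](R)) ⋈[d=e] S) → 1
  π[d]((π[d](σ[d>=5](R)) ⋈[d=e] S)) → 1
E2 row counts bottom-up:
  R → 6
  σ[d<5](R) → 4
  π[d](σ[d<5](R)) → 4
  S → 4
  (π[d](σ[d<5](R)) ⋈[d=e] S) → 1
  π[d]((π[d](σ[d<5](R)) ⋈[d=e] S)) → 1

E1 result:
d
9
E2 result:
d
1
Witness: (1,) appears 0× in E1 but 1× in E2.

no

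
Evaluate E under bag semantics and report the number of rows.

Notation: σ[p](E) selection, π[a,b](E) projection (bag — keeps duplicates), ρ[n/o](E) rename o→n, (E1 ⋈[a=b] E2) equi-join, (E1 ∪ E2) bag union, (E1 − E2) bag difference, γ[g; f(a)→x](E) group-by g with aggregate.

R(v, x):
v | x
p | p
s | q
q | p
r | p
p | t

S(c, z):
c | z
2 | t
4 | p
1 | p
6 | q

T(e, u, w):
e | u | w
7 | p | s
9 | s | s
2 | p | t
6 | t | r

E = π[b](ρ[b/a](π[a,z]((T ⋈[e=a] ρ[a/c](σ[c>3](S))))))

Subexpression sizes:
  T → 4
  S → 4
  σ[c>3](S) → 2
  ρ[a/c](σ[c>3](S)) → 2
  (T ⋈[e=a] ρ[a/c](σ[c>3](S))) → 1
  π[a,z]((T ⋈[e=a] ρ[a/c](σ[c>3](S)))) → 1
  ρ[b/a](π[a,z]((T ⋈[e=a] ρ[a/c](σ[c>3](S))))) → 1
  π[b](ρ[b/a](π[a,z]((T ⋈[e=a] ρ[a/c](σ[c>3](S)))))) → 1

|E| = 1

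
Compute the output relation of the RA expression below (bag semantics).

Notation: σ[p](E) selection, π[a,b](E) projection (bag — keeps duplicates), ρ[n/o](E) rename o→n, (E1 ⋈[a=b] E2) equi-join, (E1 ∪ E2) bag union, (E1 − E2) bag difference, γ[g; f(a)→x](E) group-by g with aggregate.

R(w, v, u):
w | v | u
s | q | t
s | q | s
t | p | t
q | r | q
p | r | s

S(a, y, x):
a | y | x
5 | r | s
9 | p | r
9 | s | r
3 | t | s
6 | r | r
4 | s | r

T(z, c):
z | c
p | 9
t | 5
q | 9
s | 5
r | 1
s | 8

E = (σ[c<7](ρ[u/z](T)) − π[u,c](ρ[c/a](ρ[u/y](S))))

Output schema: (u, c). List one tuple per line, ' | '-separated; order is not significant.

Per-node cardinality:
  T → 6
  ρ[u/z](T) → 6
  σ[c<7](ρ[u/z](T)) → 3
  S → 6
  ρ[u/y](S) → 6
  ρ[c/a](ρ[u/y](S)) → 6
  π[u,c](ρ[c/a](ρ[u/y](S))) → 6
  (σ[c<7](ρ[u/z](T)) − π[u,c](ρ[c/a](ρ[u/y](S)))) → 3

== RESULT ==
u | c
r | 1
s | 5
t | 5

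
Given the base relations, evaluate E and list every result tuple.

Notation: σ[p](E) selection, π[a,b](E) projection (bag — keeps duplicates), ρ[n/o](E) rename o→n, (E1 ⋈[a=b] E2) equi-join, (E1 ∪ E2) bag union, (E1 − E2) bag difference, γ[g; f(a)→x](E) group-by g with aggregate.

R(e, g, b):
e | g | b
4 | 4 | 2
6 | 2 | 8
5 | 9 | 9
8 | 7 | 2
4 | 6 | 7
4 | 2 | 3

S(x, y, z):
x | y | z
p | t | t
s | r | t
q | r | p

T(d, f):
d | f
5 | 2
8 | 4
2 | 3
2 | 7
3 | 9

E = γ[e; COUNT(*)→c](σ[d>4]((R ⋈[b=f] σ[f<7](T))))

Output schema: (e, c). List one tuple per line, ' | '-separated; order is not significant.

Subexpression sizes:
  R → 6
  T → 5
  σ[f<7](T) → 3
  (R ⋈[b=f] σ[f<7](T)) → 3
  σ[d>4]((R ⋈[b=f] σ[f<7](T))) → 2
  γ[e; COUNT(*)→c](σ[d>4]((R ⋈[b=f] σ[f<7](T)))) → 2

== RESULT ==
e | c
4 | 1
8 | 1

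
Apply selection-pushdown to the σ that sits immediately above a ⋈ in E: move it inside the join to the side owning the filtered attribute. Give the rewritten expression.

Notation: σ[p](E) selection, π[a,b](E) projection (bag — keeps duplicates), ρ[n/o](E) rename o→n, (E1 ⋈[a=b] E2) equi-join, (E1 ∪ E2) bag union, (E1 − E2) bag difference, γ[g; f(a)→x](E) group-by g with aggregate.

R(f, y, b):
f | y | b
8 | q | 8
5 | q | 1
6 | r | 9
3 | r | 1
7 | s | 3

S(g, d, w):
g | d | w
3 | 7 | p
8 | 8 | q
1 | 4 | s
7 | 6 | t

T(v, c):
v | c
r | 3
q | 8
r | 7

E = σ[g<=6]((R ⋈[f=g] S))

σ filters on g, owned by the right side.
E' = (R ⋈[f=g] σ[g<=6](S))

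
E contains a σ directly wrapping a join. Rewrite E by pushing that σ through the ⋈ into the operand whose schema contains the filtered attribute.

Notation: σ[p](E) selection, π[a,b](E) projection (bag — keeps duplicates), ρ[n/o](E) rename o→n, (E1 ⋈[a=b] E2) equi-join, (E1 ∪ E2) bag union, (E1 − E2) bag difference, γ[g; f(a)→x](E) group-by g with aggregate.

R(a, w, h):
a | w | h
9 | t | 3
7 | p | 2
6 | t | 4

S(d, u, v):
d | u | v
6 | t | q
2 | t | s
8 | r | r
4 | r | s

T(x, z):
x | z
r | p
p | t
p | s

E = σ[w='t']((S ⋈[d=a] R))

σ filters on w, owned by the right side.
E' = (S ⋈[d=a] σ[w='t'](R))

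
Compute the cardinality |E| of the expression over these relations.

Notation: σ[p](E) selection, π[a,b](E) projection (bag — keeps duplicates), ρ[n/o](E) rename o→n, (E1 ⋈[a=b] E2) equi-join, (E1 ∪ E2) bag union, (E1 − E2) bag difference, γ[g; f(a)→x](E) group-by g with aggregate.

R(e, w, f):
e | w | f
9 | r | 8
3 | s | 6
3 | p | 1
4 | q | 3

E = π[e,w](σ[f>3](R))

Subexpression sizes:
  R → 4
  σ[f>3](R) → 2
  π[e,w](σ[f>3](R)) → 2

|E| = 2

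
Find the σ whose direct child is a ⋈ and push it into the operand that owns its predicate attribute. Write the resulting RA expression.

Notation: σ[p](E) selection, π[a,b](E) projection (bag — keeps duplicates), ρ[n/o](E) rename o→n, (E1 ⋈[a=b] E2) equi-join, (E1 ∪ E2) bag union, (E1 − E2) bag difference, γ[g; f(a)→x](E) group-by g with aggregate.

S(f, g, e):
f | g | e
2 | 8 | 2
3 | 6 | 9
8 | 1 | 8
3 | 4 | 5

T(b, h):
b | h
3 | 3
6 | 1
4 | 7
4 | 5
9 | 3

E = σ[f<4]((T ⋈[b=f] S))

σ filters on f, owned by the right side.
E' = (T ⋈[b=f] σ[f<4](S))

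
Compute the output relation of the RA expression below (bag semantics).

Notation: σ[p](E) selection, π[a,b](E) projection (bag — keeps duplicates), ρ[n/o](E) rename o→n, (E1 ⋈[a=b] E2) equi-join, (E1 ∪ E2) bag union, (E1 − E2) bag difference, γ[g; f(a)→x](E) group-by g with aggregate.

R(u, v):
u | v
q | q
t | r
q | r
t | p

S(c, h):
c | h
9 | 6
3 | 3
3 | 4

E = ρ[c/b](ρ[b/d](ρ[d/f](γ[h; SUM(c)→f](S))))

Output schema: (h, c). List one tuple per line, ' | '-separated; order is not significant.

Stepwise |·|:
  S → 3
  γ[h; SUM(c)→f](S) → 3
  ρ[d/f](γ[h; SUM(c)→f](S)) → 3
  ρ[b/d](ρ[d/f](γ[h; SUM(c)→f](S))) → 3
  ρ[c/b](ρ[b/d](ρ[d/f](γ[h; SUM(c)→f](S)))) → 3

== RESULT ==
h | c
3 | 3
4 | 3
6 | 9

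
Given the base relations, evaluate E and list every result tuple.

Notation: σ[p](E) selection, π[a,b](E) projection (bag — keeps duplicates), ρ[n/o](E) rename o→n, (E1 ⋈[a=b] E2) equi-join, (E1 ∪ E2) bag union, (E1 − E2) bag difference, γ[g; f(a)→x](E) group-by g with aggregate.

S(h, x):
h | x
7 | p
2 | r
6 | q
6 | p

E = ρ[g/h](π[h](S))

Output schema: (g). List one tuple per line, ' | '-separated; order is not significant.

Row counts bottom-up:
  S → 4
  π[h](S) → 4
  ρ[g/h](π[h](S)) → 4

== RESULT ==
g
2
6
6
7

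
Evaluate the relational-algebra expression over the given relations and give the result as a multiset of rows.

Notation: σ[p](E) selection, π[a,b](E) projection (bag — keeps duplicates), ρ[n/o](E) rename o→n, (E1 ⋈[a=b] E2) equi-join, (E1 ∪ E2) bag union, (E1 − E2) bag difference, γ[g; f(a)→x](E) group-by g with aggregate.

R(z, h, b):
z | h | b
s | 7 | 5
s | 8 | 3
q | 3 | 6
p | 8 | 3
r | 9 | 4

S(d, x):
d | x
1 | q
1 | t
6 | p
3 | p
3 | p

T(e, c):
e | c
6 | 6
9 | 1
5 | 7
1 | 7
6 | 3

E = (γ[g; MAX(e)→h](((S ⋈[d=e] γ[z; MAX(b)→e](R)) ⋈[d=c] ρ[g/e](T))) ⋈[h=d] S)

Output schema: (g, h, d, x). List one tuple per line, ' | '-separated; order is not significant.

Subexpression sizes:
  S → 5
  R → 5
  γ[z; MAX(b)→e](R) → 4
  (S ⋈[d=e] γ[z; MAX(b)→e](R)) → 3
  T → 5
  ρ[g/e](T) → 5
  ((S ⋈[d=e] γ[z; MAX(b)→e](R)) ⋈[d=c] ρ[g/e](T)) → 3
  γ[g; MAX(e)→h](((S ⋈[d=e] γ[z; MAX(b)→e](R)) ⋈[d=c] ρ[g/e](T))) → 1
  S → 5
  (γ[g; MAX(e)→h](((S ⋈[d=e] γ[z; MAX(b)→e](R)) ⋈[d=c] ρ[g/e](T))) ⋈[h=d] S) → 1

== RESULT ==
g | h | d | x
6 | 6 | 6 | p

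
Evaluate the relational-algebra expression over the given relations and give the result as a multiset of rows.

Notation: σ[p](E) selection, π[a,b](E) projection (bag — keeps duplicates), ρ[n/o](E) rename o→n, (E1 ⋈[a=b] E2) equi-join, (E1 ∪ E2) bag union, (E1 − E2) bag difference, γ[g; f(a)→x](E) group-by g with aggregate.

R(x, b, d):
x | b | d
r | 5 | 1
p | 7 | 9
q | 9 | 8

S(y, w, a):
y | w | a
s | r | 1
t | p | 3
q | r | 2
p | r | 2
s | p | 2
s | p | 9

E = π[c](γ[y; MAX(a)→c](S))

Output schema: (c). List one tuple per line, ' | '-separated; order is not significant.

Subexpression sizes:
  S → 6
  γ[y; MAX(a)→c](S) → 4
  π[c](γ[y; MAX(a)→c](S)) → 4

== RESULT ==
c
2
2
3
9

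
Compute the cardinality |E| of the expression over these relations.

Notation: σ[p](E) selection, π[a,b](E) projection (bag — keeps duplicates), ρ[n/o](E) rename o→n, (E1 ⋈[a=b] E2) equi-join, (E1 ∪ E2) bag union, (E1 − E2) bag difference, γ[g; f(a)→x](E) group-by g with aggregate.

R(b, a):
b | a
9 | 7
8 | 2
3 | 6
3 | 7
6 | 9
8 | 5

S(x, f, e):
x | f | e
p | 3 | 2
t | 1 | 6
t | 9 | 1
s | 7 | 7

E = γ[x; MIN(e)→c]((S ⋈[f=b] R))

Row counts bottom-up:
  S → 4
  R → 6
  (S ⋈[f=b] R) → 3
  γ[x; MIN(e)→c]((S ⋈[f=b] R)) → 2

|E| = 2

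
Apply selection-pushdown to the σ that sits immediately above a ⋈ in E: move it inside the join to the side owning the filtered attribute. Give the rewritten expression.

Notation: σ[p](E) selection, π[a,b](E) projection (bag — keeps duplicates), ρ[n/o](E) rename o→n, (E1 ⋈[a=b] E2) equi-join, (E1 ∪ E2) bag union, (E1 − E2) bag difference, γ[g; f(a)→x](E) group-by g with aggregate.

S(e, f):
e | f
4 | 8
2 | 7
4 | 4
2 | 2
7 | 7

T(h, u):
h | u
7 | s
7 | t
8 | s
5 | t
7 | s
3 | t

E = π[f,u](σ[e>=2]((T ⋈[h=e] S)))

σ filters on e, owned by the right side.
E' = π[f,u]((T ⋈[h=e] σ[e>=2](S)))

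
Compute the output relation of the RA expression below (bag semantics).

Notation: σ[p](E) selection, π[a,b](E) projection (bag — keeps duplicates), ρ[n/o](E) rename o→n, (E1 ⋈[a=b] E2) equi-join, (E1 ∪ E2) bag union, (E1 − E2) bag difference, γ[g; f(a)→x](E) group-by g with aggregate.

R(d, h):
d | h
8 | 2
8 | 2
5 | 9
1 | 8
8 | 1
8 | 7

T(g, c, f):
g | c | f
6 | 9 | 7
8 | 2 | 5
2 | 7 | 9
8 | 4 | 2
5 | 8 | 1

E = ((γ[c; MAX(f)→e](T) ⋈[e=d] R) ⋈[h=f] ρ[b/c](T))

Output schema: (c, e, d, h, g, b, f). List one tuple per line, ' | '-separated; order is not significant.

Per-node cardinality:
  T → 5
  γ[c; MAX(f)→e](T) → 5
  R → 6
  (γ[c; MAX(f)→e](T) ⋈[e=d] R) → 2
  T → 5
  ρ[b/c](T) → 5
  ((γ[c; MAX(f)→e](T) ⋈[e=d] R) ⋈[h=f] ρ[b/c](T)) → 1

== RESULT ==
c | e | d | h | g | b | f
2 | 5 | 5 | 9 | 2 | 7 | 9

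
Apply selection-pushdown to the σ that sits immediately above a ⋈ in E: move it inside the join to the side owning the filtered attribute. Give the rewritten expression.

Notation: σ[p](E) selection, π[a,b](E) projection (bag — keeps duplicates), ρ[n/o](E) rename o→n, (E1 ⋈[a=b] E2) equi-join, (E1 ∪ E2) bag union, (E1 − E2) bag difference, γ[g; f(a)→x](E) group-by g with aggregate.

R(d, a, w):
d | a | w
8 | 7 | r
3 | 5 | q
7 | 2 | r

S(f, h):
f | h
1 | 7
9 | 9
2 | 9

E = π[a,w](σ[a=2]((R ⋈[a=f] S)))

σ filters on a, owned by the left side.
E' = π[a,w]((σ[a=2](R) ⋈[a=f] S))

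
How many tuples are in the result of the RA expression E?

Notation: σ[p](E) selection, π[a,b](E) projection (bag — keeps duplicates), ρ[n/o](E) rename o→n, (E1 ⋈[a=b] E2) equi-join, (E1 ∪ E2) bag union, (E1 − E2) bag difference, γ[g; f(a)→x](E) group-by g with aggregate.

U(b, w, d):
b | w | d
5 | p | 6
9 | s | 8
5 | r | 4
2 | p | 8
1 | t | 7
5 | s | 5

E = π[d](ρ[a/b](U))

Subexpression sizes:
  U → 6
  ρ[a/b](U) → 6
  π[d](ρ[a/b](U)) → 6

|E| = 6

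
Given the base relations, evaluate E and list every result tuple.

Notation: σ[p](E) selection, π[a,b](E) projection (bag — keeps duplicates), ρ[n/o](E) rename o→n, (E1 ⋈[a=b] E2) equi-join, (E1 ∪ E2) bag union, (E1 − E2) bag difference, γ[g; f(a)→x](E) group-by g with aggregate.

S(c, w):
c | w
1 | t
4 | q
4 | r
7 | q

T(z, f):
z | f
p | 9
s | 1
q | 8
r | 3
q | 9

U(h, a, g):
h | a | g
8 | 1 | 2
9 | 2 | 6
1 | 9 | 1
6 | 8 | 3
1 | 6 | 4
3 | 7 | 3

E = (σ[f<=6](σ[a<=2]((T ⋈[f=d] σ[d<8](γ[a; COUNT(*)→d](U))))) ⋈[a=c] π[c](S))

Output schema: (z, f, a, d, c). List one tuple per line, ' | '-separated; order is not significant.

Subexpression sizes:
  T → 5
  U → 6
  γ[a; COUNT(*)→d](U) → 6
  σ[d<8](γ[a; COUNT(*)→d](U)) → 6
  (T ⋈[f=d] σ[d<8](γ[a; COUNT(*)→d](U))) → 6
  σ[a<=2]((T ⋈[f=d] σ[d<8](γ[a; COUNT(*)→d](U)))) → 2
  σ[f<=6](σ[a<=2]((T ⋈[f=d] σ[d<8](γ[a; COUNT(*)→d](U))))) → 2
  S → 4
  π[c](S) → 4
  (σ[f<=6](σ[a<=2]((T ⋈[f=d] σ[d<8](γ[a; COUNT(*)→d](U))))) ⋈[a=c] π[c](S)) → 1

== RESULT ==
z | f | a | d | c
s | 1 | 1 | 1 | 1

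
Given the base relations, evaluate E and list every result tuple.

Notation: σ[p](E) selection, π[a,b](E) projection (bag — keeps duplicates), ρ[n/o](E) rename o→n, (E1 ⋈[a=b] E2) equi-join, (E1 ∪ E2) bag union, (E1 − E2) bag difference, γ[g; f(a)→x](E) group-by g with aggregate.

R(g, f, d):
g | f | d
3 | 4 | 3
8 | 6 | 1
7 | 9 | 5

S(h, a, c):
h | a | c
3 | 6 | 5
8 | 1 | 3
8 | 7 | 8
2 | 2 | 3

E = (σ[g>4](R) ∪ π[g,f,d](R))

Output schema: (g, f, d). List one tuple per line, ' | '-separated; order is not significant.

Stepwise |·|:
  R → 3
  σ[g>4](R) → 2
  R → 3
  π[g,f,d](R) → 3
  (σ[g>4](R) ∪ π[g,f,d](R)) → 5

== RESULT ==
g | f | d
3 | 4 | 3
7 | 9 | 5
7 | 9 | 5
8 | 6 | 1
8 | 6 | 1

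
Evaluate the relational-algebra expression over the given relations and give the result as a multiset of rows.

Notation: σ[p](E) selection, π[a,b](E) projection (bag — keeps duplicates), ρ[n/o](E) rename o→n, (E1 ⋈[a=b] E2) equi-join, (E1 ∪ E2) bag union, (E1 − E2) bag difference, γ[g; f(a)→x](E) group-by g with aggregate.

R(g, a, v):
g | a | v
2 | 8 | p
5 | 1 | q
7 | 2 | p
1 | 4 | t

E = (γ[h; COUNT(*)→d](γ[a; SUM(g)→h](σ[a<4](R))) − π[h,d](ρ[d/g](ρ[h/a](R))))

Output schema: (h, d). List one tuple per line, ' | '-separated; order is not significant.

Stepwise |·|:
  R → 4
  σ[a<4](R) → 2
  γ[a; SUM(g)→h](σ[a<4](R)) → 2
  γ[h; COUNT(*)→d](γ[a; SUM(g)→h](σ[a<4](R))) → 2
  R → 4
  ρ[h/a](R) → 4
  ρ[d/g](ρ[h/a](R)) → 4
  π[h,d](ρ[d/g](ρ[h/a](R))) → 4
  (γ[h; COUNT(*)→d](γ[a; SUM(g)→h](σ[a<4](R))) − π[h,d](ρ[d/g](ρ[h/a](R)))) → 2

== RESULT ==
h | d
5 | 1
7 | 1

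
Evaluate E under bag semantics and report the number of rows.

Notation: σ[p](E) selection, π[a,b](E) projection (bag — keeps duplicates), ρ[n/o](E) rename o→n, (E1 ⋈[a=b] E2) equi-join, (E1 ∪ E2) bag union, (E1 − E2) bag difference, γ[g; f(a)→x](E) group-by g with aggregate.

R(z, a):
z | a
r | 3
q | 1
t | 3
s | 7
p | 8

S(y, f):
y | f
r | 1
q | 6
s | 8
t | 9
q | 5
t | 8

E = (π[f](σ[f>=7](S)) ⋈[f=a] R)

Subexpression sizes:
  S → 6
  σ[f>=7](S) → 3
  π[f](σ[f>=7](S)) → 3
  R → 5
  (π[f](σ[f>=7](S)) ⋈[f=a] R) → 2

|E| = 2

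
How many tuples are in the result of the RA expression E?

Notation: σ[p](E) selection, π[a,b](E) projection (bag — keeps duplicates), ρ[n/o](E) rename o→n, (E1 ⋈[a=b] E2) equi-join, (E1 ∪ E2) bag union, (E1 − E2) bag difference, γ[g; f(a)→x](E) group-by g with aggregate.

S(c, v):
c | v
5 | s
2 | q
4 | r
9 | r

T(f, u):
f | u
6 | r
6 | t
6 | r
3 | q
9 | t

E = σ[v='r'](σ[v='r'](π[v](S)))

Per-node cardinality:
  S → 4
  π[v](S) → 4
  σ[v='r'](π[v](S)) → 2
  σ[v='r'](σ[v='r'](π[v](S))) → 2

|E| = 2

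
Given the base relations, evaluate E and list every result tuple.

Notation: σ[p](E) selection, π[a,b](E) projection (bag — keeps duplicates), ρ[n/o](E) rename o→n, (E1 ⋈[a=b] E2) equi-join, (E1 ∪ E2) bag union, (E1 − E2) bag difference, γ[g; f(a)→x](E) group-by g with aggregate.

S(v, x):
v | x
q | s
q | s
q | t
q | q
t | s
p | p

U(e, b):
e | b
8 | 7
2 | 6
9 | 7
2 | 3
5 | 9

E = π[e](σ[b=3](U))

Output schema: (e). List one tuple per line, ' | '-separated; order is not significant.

Per-node cardinality:
  U → 5
  σ[b=3](U) → 1
  π[e](σ[b=3](U)) → 1

== RESULT ==
e
2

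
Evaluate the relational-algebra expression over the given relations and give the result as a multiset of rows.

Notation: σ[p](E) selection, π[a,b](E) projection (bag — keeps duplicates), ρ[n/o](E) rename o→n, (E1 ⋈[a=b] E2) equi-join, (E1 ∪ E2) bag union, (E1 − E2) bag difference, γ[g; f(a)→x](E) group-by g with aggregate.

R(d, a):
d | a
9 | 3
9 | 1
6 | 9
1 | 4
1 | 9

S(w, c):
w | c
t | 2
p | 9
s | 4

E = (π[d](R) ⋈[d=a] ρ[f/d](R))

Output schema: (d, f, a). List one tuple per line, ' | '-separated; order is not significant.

Per-node cardinality:
  R → 5
  π[d](R) → 5
  R → 5
  ρ[f/d](R) → 5
  (π[d](R) ⋈[d=a] ρ[f/d](R)) → 6

== RESULT ==
d | f | a
1 | 9 | 1
1 | 9 | 1
9 | 1 | 9
9 | 1 | 9
9 | 6 | 9
9 | 6 | 9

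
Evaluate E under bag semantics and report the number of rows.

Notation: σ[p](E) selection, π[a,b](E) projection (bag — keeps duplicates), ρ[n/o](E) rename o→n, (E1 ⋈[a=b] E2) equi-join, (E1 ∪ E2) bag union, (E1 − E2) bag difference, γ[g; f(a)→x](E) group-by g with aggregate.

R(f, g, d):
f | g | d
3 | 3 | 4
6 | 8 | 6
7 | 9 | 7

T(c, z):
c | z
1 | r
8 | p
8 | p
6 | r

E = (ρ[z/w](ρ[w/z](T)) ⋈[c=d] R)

Per-node cardinality:
  T → 4
  ρ[w/z](T) → 4
  ρ[z/w](ρ[w/z](T)) → 4
  R → 3
  (ρ[z/w](ρ[w/z](T)) ⋈[c=d] R) → 1

|E| = 1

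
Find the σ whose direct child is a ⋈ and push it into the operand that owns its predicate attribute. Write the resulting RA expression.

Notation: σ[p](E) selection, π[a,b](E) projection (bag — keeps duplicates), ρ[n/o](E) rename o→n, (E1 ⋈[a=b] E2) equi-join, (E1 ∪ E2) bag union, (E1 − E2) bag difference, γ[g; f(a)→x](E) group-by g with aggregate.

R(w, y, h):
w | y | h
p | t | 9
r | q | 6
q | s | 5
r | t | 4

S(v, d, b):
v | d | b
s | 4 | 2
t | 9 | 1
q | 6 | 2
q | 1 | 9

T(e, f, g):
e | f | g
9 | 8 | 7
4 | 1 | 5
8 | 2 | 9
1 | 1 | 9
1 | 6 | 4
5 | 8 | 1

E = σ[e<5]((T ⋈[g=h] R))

σ filters on e, owned by the left side.
E' = (σ[e<5](T) ⋈[g=h] R)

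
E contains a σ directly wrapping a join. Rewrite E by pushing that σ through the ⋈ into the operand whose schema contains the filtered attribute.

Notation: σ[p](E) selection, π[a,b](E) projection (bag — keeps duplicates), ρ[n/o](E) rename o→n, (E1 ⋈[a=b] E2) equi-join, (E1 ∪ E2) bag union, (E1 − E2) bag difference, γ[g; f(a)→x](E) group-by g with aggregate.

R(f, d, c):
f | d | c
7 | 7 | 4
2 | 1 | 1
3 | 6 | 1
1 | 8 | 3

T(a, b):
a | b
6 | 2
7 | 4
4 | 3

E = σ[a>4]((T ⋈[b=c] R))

σ filters on a, owned by the left side.
E' = (σ[a>4](T) ⋈[b=c] R)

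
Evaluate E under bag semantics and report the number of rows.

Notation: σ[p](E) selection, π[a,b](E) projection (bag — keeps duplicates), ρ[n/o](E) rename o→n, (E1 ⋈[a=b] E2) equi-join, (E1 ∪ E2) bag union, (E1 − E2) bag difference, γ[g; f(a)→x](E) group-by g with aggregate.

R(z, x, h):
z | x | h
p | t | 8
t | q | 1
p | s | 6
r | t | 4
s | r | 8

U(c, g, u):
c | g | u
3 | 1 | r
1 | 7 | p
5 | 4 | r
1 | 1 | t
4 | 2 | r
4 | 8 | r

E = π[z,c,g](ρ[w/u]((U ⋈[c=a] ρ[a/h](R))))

Stepwise |·|:
  U → 6
  R → 5
  ρ[a/h](R) → 5
  (U ⋈[c=a] ρ[a/h](R)) → 4
  ρ[w/u]((U ⋈[c=a] ρ[a/h](R))) → 4
  π[z,c,g](ρ[w/u]((U ⋈[c=a] ρ[a/h](R)))) → 4

|E| = 4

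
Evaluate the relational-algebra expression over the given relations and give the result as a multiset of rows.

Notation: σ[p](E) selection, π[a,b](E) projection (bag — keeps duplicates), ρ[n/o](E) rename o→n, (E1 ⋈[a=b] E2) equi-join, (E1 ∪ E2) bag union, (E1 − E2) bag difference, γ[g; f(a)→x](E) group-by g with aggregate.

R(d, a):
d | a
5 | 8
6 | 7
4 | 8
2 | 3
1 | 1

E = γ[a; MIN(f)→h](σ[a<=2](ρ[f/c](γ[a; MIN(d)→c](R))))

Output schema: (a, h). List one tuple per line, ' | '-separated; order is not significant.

Per-node cardinality:
  R → 5
  γ[a; MIN(d)→c](R) → 4
  ρ[f/c](γ[a; MIN(d)→c](R)) → 4
  σ[a<=2](ρ[f/c](γ[a; MIN(d)→c](R))) → 1
  γ[a; MIN(f)→h](σ[a<=2](ρ[f/c](γ[a; MIN(d)→c](R)))) → 1

== RESULT ==
a | h
1 | 1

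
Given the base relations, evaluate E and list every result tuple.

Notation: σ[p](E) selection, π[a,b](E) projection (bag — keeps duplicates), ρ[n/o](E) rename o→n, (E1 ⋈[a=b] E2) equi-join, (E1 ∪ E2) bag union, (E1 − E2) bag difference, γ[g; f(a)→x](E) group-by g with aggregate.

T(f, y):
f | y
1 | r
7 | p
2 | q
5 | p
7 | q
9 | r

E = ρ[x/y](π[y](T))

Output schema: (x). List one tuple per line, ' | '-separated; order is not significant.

Per-node cardinality:
  T → 6
  π[y](T) → 6
  ρ[x/y](π[y](T)) → 6

== RESULT ==
x
p
p
q
q
r
r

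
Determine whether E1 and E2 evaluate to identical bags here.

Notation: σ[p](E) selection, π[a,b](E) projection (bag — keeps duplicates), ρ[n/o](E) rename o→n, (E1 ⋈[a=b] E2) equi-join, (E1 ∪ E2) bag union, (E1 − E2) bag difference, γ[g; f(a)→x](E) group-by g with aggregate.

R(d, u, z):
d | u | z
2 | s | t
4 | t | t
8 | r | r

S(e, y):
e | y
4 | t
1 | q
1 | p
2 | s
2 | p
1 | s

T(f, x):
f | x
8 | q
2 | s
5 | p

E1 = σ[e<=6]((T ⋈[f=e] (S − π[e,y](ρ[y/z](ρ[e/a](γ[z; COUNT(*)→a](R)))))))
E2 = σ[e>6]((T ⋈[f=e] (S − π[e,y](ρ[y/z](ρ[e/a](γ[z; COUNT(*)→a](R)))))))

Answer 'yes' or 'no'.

E1 stepwise |·|:
  T → 3
  S → 6
  R → 3
  γ[z; COUNT(*)→a](R) → 2
  ρ[e/a](γ[z; COUNT(*)→a](R)) → 2
  ρ[y/z](ρ[e/a](γ[z; COUNT(*)→a](R))) → 2
  π[e,y](ρ[y/z](ρ[e/a](γ[z; COUNT(*)→a](R)))) → 2
  (S − π[e,y](ρ[y/z](ρ[e/a](γ[z; COUNT(*)→a](R))))) → 6
  (T ⋈[f=e] (S − π[e,y](ρ[y/z](ρ[e/a](γ[z; COUNT(*)→a](R)))))) → 2
  σ[e<=6]((T ⋈[f=e] (S − π[e,y](ρ[y/z](ρ[e/a](γ[z; COUNT(*)→a](R))))))) → 2
E2 stepwise |·|:
  T → 3
  S → 6
  R → 3
  γ[z; COUNT(*)→a](R) → 2
  ρ[e/a](γ[z; COUNT(*)→a](R)) → 2
  ρ[y/z](ρ[e/a](γ[z; COUNT(*)→a](R))) → 2
  π[e,y](ρ[y/z](ρ[e/a](γ[z; COUNT(*)→a](R)))) → 2
  (S − π[e,y](ρ[y/z](ρ[e/a](γ[z; COUNT(*)→a](R))))) → 6
  (T ⋈[f=e] (S − π[e,y](ρ[y/z](ρ[e/a](γ[z; COUNT(*)→a](R)))))) → 2
  σ[e>6]((T ⋈[f=e] (S − π[e,y](ρ[y/z](ρ[e/a](γ[z; COUNT(*)→a](R))))))) → 0

E1 result:
f | x | e | y
2 | s | 2 | p
2 | s | 2 | s
E2 result:
f | x | e | y
(0 rows)
Witness: (2, 's', 2, 'p') appears 1× in E1 but 0× in E2.

no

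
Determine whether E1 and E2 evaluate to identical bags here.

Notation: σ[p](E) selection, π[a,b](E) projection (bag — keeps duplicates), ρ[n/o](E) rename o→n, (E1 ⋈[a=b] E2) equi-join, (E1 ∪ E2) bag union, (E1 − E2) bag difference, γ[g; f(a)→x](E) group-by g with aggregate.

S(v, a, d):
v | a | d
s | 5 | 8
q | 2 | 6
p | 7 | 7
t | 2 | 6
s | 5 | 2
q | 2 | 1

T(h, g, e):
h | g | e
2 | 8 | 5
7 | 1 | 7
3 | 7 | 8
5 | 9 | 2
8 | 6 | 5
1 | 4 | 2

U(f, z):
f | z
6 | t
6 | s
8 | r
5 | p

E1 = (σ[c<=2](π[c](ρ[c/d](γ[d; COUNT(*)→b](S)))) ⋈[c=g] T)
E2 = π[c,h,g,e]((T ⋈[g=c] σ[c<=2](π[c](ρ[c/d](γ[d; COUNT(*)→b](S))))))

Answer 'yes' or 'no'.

E1 subexpression sizes:
  S → 6
  γ[d; COUNT(*)→b](S) → 5
  ρ[c/d](γ[d; COUNT(*)→b](S)) → 5
  π[c](ρ[c/d](γ[d; COUNT(*)→b](S))) → 5
  σ[c<=2](π[c](ρ[c/d](γ[d; COUNT(*)→b](S)))) → 2
  T → 6
  (σ[c<=2](π[c](ρ[c/d](γ[d; COUNT(*)→b](S)))) ⋈[c=g] T) → 1
E2 subexpression sizes:
  T → 6
  S → 6
  γ[d; COUNT(*)→b](S) → 5
  ρ[c/d](γ[d; COUNT(*)→b](S)) → 5
  π[c](ρ[c/d](γ[d; COUNT(*)→b](S))) → 5
  σ[c<=2](π[c](ρ[c/d](γ[d; COUNT(*)→b](S)))) → 2
  (T ⋈[g=c] σ[c<=2](π[c](ρ[c/d](γ[d; COUNT(*)→b](S))))) → 1
  π[c,h,g,e]((T ⋈[g=c] σ[c<=2](π[c](ρ[c/d](γ[d; COUNT(*)→b](S)))))) → 1

E1 and E2 produce the same multiset:
c | h | g | e
1 | 7 | 1 | 7

yes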